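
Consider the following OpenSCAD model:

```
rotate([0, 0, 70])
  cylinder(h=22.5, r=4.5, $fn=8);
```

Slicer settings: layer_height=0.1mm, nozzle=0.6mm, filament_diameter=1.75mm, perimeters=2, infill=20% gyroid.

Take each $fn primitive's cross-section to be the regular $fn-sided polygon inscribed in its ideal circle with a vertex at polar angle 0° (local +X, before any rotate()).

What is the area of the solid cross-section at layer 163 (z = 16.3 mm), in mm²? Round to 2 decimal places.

57.28 mm²

At z = 16.3 mm: the r=4.5 cylinder contributes a regular 8-gon of circumradius 4.5 (area = (8/2)·4.500²·sin(360°/8) = 57.28 mm²); (whole slice rotated 70° about Z — lengths, areas and connectivity unchanged). Overall, the cross-section is a single solid region. Net area = 57.28 mm².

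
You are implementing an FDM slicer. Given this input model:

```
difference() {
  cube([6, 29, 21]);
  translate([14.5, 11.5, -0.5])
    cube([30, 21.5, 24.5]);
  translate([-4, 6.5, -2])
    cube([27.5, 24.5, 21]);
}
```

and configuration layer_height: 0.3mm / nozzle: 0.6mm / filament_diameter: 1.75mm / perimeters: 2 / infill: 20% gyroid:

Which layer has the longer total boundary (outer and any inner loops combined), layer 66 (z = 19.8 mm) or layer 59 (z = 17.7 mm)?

layer 66 (z = 19.8 mm)

Layer 66 (z = 19.8): the 6×29 cube contributes its full rectangle (perimeter 70.00 mm); the cube at (14.5, 11.5) is present — its section is the full 30×21.5 rectangle (perimeter 103.00 mm); the cube at (-4, 6.5) does not reach this height (z outside [-2, 19]); Taking the first minus the rest: starting from the 6×29 cube, the 30×21.5 cube at (14.5, 11.5) misses the remaining region (no effect) — boundary = 70.00 mm. So its perimeter = 70.00 mm. Layer 59 (z = 17.7): the cube (footprint 6×29) is included at this height (perimeter 70.00 mm); the cube at (14.5, 11.5) is present — its section is the full 30×21.5 rectangle (perimeter 103.00 mm); the cube at (-4, 6.5) (footprint 27.5×24.5) is included at this height (perimeter 104.00 mm); Subtracting the remaining from the first: starting from the 6×29 cube, the 30×21.5 cube at (14.5, 11.5) misses the remaining region (no effect); the 27.5×24.5 cube at (-4, 6.5) partially overlaps it — only the 135.00 mm² overlap (of its 673.75 mm²) is removed, clipping the outline — boundary = 25.00 mm. So its perimeter = 25.00 mm. Layer 66 is larger (70.00 vs 25.00 mm).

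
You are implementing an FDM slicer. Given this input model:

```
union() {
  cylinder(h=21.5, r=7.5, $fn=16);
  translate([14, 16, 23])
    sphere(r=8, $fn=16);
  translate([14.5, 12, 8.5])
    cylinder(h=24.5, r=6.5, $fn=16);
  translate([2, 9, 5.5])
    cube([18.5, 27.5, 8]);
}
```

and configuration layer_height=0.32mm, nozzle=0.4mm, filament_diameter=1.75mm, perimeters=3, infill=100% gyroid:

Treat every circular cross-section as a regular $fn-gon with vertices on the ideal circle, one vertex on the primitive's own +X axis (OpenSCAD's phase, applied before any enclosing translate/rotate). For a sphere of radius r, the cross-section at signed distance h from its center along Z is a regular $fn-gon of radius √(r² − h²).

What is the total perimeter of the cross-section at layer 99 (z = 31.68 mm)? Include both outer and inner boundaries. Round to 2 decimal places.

40.58 mm

At z = 31.68 mm: the cylinder does not reach this height (z outside [0, 21.5]); the sphere at (14, 16) is absent (|z−center|=8.680 > r=8); the cylinder at (14.5, 12): section is a regular 16-gon, circumradius r=6.5 (perimeter = 2·16·6.500·sin(180°/16) = 40.58 mm); the cube at (2, 9) does not reach this height (z outside [5.5, 13.5]); Taking the union: only the r=6.5 cylinder at (14.5, 12) is present, so the union is just that shape — boundary = 40.58 mm. Overall, the cross-section is a single solid region. Total boundary length (outer) = 40.58 mm.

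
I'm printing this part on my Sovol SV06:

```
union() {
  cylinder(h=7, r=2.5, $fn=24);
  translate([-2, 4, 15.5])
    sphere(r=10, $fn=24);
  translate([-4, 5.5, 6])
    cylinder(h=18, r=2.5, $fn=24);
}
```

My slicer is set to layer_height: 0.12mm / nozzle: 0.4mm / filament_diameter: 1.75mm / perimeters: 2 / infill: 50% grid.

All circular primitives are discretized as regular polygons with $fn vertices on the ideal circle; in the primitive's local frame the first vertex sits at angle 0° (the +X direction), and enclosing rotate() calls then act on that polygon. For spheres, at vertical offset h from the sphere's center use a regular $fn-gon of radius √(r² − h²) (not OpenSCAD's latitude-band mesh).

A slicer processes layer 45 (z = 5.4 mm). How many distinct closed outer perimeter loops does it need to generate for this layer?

At z = 5.4 mm: the r=2.5 cylinder gives a regular 24-gon of circumradius 2.5 (constant along its height); the sphere at (-2, 4) does not reach this height (|z−center|=10.100 > r=10); the cylinder at (-4, 5.5) is absent (z outside [6, 24]); Combining (union): only the r=2.5 cylinder is present, so the union is just that shape — 1 connected region. The result has 1 disconnected region.

1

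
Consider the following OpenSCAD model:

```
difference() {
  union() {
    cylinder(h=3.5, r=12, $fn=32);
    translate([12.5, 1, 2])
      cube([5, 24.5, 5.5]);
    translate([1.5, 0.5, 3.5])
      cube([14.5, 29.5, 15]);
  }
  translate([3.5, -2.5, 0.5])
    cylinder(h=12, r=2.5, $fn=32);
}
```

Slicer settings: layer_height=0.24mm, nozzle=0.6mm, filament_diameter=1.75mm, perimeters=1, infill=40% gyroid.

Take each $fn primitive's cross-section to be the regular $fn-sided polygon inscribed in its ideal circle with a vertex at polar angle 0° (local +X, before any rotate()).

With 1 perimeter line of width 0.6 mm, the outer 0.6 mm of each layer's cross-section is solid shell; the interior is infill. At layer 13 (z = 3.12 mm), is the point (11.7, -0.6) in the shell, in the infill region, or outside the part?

shell

At z = 3.12 mm: the r=12 cylinder contributes a regular 32-gon of circumradius 12; the cube at (12.5, 1) is present — its section is the full 5×24.5 rectangle; the cube at (1.5, 0.5) is absent (z outside [3.5, 18.5]); Merging all regions: the 2 present regions are separate (no shared area or edge), so areas and boundary lengths simply add and each stays a separate island — 2 connected regions; the r=2.5 cylinder at (3.5, -2.5) contributes a regular 32-gon of circumradius 2.5; Taking the first minus the rest: starting from the result so far, the r=2.5 cylinder at (3.5, -2.5) lies wholly inside it (removes its full 19.51 mm² and its 15.68 mm outline becomes a hole wall) — 2 connected regions with 1 hole. Overall, the cross-section has 2 separate islands and 1 hole. The nearest boundary edge runs (12.00, 0.00)→(11.77, -2.34); distance from the point to it = 0.24 mm. (Shell/infill is judged within the island containing the point — the largest one.) The point is inside the cross-section, 0.24 mm from the nearest boundary — within the 0.6 mm shell band (1 × 0.6).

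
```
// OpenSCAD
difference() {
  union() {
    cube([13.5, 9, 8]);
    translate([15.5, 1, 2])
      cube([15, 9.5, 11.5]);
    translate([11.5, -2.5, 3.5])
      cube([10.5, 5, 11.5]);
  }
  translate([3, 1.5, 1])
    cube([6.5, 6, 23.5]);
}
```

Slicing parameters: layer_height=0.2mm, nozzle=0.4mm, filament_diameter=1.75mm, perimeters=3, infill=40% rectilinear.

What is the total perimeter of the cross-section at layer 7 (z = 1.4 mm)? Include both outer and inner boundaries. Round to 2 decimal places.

70.00 mm

At z = 1.4 mm: the cube is present — its section is the full 13.5×9 rectangle (perimeter 45.00 mm); the cube at (15.5, 1) is absent (z outside [2, 13.5]); the cube at (11.5, -2.5) is not intersected at this z (z outside [3.5, 15]); Combining (union): only the 13.5×9 cube is present, so the union is just that shape — boundary = 45.00 mm; the 6.5×6 cube at (3, 1.5) contributes its full rectangle (perimeter 25.00 mm); Taking the first minus the rest: starting from the result so far, the 6.5×6 cube at (3, 1.5) lies wholly inside it (removes its full 39.00 mm² and its 25.00 mm outline becomes a hole wall) — boundary (outer + 1 inner loop) = 70.00 mm. Overall, the cross-section is one region with 1 hole. Total boundary length (outer + inner) = 70.00 mm.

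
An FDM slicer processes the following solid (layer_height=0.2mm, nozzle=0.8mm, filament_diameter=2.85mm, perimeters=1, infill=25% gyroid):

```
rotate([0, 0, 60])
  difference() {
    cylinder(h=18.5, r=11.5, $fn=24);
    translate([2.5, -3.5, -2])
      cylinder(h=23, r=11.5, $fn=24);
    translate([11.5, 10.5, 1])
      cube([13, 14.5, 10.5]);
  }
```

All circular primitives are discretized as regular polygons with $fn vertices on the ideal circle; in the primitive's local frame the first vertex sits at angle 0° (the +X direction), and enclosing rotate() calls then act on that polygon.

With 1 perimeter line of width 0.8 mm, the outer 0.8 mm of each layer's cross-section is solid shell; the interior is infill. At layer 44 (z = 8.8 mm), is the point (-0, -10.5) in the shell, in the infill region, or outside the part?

At z = 8.8 mm: the r=11.5 cylinder contributes a regular 24-gon of circumradius 11.5; the r=11.5 cylinder at (2.5, -3.5) contributes a regular 24-gon of circumradius 11.5; the cube at (11.5, 10.5) (footprint 13×14.5) is included at this height; Taking the first minus the rest: starting from the r=11.5 cylinder, the r=11.5 cylinder at (2.5, -3.5) partially overlaps it — only the 312.91 mm² overlap (of its 410.75 mm²) is removed, clipping the outline; the 13×14.5 cube at (11.5, 10.5) misses the remaining region (no effect) — 1 connected region; (whole slice rotated 60° about Z — lengths, areas and connectivity unchanged). Overall, the cross-section is a single solid region. Undo the 60° rotation: the query point maps to (-9.093, -5.250) in the un-rotated model frame. The nearest boundary edge runs (-9.00, -3.50)→(-8.61, -6.48); distance from the point to it = 0.32 mm. The point is inside the cross-section, 0.32 mm from the nearest boundary — within the 0.8 mm shell band (1 × 0.8).

shell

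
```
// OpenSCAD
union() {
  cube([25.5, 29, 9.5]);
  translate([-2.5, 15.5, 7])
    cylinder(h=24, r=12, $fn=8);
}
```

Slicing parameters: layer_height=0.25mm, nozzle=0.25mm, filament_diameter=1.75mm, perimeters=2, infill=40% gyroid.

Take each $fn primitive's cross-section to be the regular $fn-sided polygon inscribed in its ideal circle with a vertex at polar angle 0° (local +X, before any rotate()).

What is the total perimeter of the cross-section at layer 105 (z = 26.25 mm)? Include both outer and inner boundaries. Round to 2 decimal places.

At z = 26.25 mm: the cube does not reach this height (z outside [0, 9.5]); the r=12 cylinder at (-2.5, 15.5) gives a regular 8-gon of circumradius 12 (constant along its height) (perimeter = 2·8·12.000·sin(180°/8) = 73.48 mm); Merging all regions: only the r=12 cylinder at (-2.5, 15.5) is present, so the union is just that shape — boundary = 73.48 mm. Overall, the cross-section is a single solid region. Total boundary length (outer) = 73.48 mm.

73.48 mm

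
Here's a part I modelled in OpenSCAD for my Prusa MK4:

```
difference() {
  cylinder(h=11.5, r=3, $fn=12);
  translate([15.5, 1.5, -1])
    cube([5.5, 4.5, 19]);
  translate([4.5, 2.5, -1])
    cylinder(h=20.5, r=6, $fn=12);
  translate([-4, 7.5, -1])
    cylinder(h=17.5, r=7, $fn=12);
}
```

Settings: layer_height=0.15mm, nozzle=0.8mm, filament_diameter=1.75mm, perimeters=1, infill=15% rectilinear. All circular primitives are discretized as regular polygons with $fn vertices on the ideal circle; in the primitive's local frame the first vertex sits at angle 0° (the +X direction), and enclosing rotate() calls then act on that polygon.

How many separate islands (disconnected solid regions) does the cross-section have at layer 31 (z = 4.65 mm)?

1

At z = 4.65 mm: the r=3 cylinder gives a regular 12-gon of circumradius 3 (constant along its height); the cube at (15.5, 1.5) (footprint 5.5×4.5) is included at this height; the r=6 cylinder at (4.5, 2.5) gives a regular 12-gon of circumradius 6 (constant along its height); the r=7 cylinder at (-4, 7.5) gives a regular 12-gon of circumradius 7 (constant along its height); After the difference (first − rest): starting from the r=3 cylinder, the 5.5×4.5 cube at (15.5, 1.5) misses the remaining region (no effect); the r=6 cylinder at (4.5, 2.5) partially overlaps it — only the 16.20 mm² overlap (of its 108.00 mm²) is removed, clipping the outline; the r=7 cylinder at (-4, 7.5) partially overlaps it — only the 1.41 mm² overlap (of its 147.00 mm²) is removed, clipping the outline — 1 connected region. Overall, the cross-section is a single solid region. Island count = 1.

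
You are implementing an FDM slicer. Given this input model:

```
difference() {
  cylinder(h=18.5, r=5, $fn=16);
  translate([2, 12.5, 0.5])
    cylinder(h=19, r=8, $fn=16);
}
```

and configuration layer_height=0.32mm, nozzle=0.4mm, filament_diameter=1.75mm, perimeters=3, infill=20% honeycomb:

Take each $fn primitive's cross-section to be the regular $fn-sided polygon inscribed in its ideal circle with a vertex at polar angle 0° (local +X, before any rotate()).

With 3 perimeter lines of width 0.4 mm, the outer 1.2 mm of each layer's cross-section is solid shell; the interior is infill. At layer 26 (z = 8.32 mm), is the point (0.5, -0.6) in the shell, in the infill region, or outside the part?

At z = 8.32 mm: the r=5 cylinder contributes a regular 16-gon of circumradius 5; the cylinder at (2, 12.5): section is a regular 16-gon, circumradius r=8; Taking the first minus the rest: starting from the r=5 cylinder, the r=8 cylinder at (2, 12.5) partially overlaps it — only the 0.22 mm² overlap (of its 195.93 mm²) is removed, clipping the outline — 1 connected region. Overall, the cross-section is a single solid region. The nearest boundary edge runs (3.54, -3.54)→(1.91, -4.62); distance from the point to it = 4.13 mm. The point is inside the cross-section and 4.13 mm from the nearest boundary — more than the 1.2 mm shell width (3 × 0.4), so it's in the infill interior.

infill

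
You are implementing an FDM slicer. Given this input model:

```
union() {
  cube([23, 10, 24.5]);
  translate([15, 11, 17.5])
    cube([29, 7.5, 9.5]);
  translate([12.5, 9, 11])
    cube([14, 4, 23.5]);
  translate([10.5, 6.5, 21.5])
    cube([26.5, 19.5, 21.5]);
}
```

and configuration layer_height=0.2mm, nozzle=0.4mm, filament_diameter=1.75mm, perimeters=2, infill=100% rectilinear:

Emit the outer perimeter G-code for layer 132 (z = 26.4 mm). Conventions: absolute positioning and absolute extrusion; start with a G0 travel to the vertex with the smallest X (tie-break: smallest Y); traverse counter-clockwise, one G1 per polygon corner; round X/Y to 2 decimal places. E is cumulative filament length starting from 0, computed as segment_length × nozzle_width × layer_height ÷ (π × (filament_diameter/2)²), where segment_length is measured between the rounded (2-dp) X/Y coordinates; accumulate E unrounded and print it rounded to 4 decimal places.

G0 X10.50 Y6.50 Z26.40
G1 X37.00 Y6.50 E0.8814
G1 X37.00 Y11.00 E1.0311
G1 X44.00 Y11.00 E1.2639
G1 X44.00 Y18.50 E1.5133
G1 X37.00 Y18.50 E1.7462
G1 X37.00 Y26.00 E1.9956
G1 X10.50 Y26.00 E2.8770
G1 X10.50 Y6.50 E3.5256

At z = 26.4 mm: the cube is absent (z outside [0, 24.5]); the cube at (15, 11) is present — its section is the full 29×7.5 rectangle; the cube at (12.5, 9) (footprint 14×4) is included at this height; the 26.5×19.5 cube at (10.5, 6.5) contributes its full rectangle; Taking the union: the regions partially overlap (shared area 221.00 mm²), so overlapping operands fuse into one piece — 1 connected region. The outline is a single polygon with 8 vertices. Extrusion per mm of travel: 0.4 × 0.2 / (π × 0.875²) = 0.033260. Accumulating E over each segment gives final E = 3.5256.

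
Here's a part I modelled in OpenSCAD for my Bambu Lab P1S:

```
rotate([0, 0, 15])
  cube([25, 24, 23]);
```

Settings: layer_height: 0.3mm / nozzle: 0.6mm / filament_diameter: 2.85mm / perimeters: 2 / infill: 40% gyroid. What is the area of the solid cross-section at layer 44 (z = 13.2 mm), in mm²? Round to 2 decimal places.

600.00 mm²

At z = 13.2 mm: the 25×24 cube contributes its full rectangle (area 600.00 mm²); (rotated 15° about Z; rotation is an isometry so areas/perimeters/island counts are preserved). Overall, the cross-section is a single solid region. Net area = 600.00 mm².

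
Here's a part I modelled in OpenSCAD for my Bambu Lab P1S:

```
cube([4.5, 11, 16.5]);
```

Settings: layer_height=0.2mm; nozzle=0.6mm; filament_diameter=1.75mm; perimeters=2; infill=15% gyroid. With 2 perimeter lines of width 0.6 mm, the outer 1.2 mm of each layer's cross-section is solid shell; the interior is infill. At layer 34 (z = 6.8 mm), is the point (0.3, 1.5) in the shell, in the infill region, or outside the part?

At z = 6.8 mm: the cube is present — its section is the full 4.5×11 rectangle. Overall, the cross-section is a single solid region. The nearest boundary edge runs (0.00, 11.00)→(0.00, 0.00); distance from the point to it = 0.30 mm. The point is inside the cross-section, 0.30 mm from the nearest boundary — within the 1.2 mm shell band (2 × 0.6).

shell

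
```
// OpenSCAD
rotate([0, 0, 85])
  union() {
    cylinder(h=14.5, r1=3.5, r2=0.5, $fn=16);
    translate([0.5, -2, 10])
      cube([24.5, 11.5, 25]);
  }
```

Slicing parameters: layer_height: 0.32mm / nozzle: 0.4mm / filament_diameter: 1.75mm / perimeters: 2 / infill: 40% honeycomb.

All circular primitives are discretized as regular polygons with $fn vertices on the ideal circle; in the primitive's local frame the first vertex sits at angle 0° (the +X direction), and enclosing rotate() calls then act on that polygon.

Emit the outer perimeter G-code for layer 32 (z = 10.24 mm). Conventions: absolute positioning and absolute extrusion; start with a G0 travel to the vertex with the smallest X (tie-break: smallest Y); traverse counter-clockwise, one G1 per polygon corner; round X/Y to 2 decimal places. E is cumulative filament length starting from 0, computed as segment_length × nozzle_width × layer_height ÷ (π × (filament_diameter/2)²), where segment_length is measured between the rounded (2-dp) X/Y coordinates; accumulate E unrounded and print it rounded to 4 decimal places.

At z = 10.24 mm: the cone contributes a regular 16-gon of circumradius 1.381 (interpolated between r1=3.5 and r2=0.5 at t=0.706); the cube at (0.5, -2) is present — its section is the full 24.5×11.5 rectangle; Combining (union): the regions partially overlap (shared area 1.59 mm²), so overlapping operands fuse into one piece — 1 connected region; (rotated 85° about Z; rotation is an isometry so areas/perimeters/island counts are preserved). The outline is a single polygon with 15 vertices. Extrusion per mm of travel: 0.4 × 0.32 / (π × 0.875²) = 0.053216. Accumulating E over each segment gives final E = 3.9798.

G0 X-9.42 Y1.33 Z10.24
G1 X-1.23 Y0.61 E0.4375
G1 X-1.38 Y0.12 E0.4648
G1 X-1.32 Y-0.42 E0.4937
G1 X-1.06 Y-0.89 E0.5223
G1 X-0.64 Y-1.23 E0.5510
G1 X-0.12 Y-1.38 E0.5798
G1 X0.42 Y-1.32 E0.6088
G1 X0.89 Y-1.06 E0.6373
G1 X1.23 Y-0.64 E0.6661
G1 X1.38 Y-0.12 E0.6949
G1 X1.32 Y0.39 E0.7222
G1 X2.04 Y0.32 E0.7607
G1 X4.17 Y24.73 E2.0647
G1 X-7.28 Y25.73 E2.6763
G1 X-9.42 Y1.33 E3.9798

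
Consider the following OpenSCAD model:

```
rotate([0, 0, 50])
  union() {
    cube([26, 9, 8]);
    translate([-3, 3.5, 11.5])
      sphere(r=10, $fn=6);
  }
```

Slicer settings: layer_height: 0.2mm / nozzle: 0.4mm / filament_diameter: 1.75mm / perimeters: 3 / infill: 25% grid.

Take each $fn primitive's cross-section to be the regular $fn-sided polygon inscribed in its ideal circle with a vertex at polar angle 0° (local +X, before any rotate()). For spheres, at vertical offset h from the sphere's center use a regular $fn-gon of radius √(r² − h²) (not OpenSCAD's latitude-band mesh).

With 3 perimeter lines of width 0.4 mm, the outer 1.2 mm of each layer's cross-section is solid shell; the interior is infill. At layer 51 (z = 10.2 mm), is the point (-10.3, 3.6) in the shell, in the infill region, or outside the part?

At z = 10.2 mm: the cube is not intersected at this z (z outside [0, 8]); the r=10 sphere at (-3, 3.5) contributes a regular 6-gon of circumradius √(10²−1.3²) = 9.915; Merging all regions: only the r=10 sphere at (-3, 3.5) is present, so the union is just that shape — 1 connected region; (whole slice rotated 50° about Z — lengths, areas and connectivity unchanged). Overall, the cross-section is a single solid region. Undo the 50° rotation: the query point maps to (-3.863, 10.204) in the un-rotated model frame. The nearest boundary edge runs (1.96, 12.09)→(-7.96, 12.09); distance from the point to it = 1.88 mm. The point is inside the cross-section and 1.88 mm from the nearest boundary — more than the 1.2 mm shell width (3 × 0.4), so it's in the infill interior.

infill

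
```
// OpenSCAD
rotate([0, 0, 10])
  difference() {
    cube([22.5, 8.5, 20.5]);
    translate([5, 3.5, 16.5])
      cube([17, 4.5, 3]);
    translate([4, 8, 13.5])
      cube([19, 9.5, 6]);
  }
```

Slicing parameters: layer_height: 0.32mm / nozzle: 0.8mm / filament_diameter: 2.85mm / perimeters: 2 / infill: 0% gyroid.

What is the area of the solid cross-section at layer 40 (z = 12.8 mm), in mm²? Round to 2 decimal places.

191.25 mm²

At z = 12.8 mm: the cube (footprint 22.5×8.5) is included at this height (area 191.25 mm²); the cube at (5, 3.5) is not intersected at this z (z outside [16.5, 19.5]); the cube at (4, 8) is absent (z outside [13.5, 19.5]); Subtracting the remaining from the first: none of the subtracted shapes is present at this height, so the 22.5×8.5 cube is unchanged — area = 191.25 mm²; (whole slice rotated 10° about Z — lengths, areas and connectivity unchanged). Overall, the cross-section is a single solid region. Net area = 191.25 mm².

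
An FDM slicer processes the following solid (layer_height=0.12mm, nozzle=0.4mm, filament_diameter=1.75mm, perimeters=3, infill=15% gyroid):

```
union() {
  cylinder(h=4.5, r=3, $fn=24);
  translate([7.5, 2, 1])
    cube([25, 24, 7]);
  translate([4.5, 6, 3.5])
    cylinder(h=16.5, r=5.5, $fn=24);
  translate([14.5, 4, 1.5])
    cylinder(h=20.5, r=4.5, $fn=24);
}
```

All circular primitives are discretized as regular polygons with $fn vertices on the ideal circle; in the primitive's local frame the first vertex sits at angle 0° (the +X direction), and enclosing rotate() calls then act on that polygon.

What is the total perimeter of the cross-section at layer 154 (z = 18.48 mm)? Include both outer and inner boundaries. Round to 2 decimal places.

At z = 18.48 mm: the cylinder is absent (z outside [0, 4.5]); the cube at (7.5, 2) is not intersected at this z (z outside [1, 8]); the r=5.5 cylinder at (4.5, 6) contributes a regular 24-gon of circumradius 5.5 (perimeter = 2·24·5.500·sin(180°/24) = 34.46 mm); the r=4.5 cylinder at (14.5, 4) gives a regular 24-gon of circumradius 4.5 (constant along its height) (perimeter = 2·24·4.500·sin(180°/24) = 28.19 mm); Combining (union): the 2 present regions are separate (no shared area or edge), so areas and boundary lengths simply add and each stays a separate island — boundary = 62.65 mm. Overall, the cross-section has 2 separate islands. Total boundary length (outer) = 62.65 mm.

62.65 mm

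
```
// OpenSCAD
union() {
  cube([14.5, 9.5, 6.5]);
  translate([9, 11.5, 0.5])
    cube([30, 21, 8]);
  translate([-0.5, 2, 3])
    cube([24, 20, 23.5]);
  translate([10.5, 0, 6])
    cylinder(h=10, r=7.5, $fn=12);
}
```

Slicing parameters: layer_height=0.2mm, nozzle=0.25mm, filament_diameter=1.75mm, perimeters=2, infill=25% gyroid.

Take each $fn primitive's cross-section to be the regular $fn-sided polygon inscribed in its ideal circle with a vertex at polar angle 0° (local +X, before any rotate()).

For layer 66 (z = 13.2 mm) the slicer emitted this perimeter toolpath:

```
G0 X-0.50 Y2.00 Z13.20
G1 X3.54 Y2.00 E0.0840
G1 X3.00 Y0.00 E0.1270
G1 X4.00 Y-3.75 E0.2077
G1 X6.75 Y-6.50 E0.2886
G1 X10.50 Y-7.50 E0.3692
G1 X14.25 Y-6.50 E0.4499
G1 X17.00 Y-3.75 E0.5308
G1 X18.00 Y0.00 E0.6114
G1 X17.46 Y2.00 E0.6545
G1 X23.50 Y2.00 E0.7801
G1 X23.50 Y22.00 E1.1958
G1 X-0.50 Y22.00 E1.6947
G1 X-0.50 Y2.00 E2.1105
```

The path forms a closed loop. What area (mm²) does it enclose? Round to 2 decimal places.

593.36 mm²

Apply the shoelace formula to the sequence of (X, Y) vertices; enclosed area = 593.36 mm².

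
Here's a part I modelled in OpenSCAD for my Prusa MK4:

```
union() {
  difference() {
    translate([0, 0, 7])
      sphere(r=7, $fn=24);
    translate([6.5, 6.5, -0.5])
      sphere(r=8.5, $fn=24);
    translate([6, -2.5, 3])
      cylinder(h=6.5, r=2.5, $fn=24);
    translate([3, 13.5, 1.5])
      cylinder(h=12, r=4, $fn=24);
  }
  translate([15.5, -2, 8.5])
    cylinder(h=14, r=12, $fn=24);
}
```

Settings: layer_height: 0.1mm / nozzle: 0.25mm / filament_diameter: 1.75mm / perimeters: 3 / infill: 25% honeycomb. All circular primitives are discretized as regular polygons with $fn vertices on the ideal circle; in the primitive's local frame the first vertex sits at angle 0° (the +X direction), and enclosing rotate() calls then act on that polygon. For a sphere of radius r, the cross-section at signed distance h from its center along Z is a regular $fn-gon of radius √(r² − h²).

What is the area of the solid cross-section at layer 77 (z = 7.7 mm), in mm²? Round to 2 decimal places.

At z = 7.7 mm: the r=7 sphere contributes a regular 24-gon of circumradius √(7²−0.7²) = 6.965 (area = (24/2)·6.965²·sin(360°/24) = 150.66 mm²); the r=8.5 sphere at (6.5, 6.5) contributes a regular 24-gon of circumradius √(8.5²−8.2²) = 2.238 (area = (24/2)·2.238²·sin(360°/24) = 15.56 mm²); the cylinder at (6, -2.5): section is a regular 24-gon, circumradius r=2.5 (area = (24/2)·2.500²·sin(360°/24) = 19.41 mm²); the cylinder at (3, 13.5): section is a regular 24-gon, circumradius r=4 (area = (24/2)·4.000²·sin(360°/24) = 49.69 mm²); Subtracting the remaining from the first: starting from the r=7 sphere (150.66 mm²), the r=8.5 sphere at (6.5, 6.5) partially overlaps it — only the 0.00 mm² overlap (of its 15.56 mm²) is removed, clipping the outline; the r=2.5 cylinder at (6, -2.5) partially overlaps it — only the 11.05 mm² overlap (of its 19.41 mm²) is removed, clipping the outline; the r=4 cylinder at (3, 13.5) misses the remaining region (no effect) — area = 139.61 mm²; the cylinder at (15.5, -2) does not reach this height (z outside [8.5, 22.5]); Merging all regions: only the result so far is present, so the union is just that shape — area = 139.61 mm². Overall, the cross-section is a single solid region. Net area = 139.61 mm².

139.61 mm²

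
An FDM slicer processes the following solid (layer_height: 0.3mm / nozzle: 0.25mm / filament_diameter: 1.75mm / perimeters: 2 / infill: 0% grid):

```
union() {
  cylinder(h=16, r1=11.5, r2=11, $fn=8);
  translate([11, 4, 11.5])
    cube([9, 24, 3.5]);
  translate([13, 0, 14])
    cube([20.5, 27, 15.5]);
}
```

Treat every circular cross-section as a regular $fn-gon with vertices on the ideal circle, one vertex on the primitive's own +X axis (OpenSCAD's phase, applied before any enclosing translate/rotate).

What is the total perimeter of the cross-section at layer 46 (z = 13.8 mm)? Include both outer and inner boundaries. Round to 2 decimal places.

At z = 13.8 mm: the cone (r1=11.5→r2=11) has section circumradius 11.069 here — a regular 8-gon (perimeter = 2·8·11.069·sin(180°/8) = 67.77 mm); the cube at (11, 4) is present — its section is the full 9×24 rectangle (perimeter 66.00 mm); the cube at (13, 0) does not reach this height (z outside [14, 29.5]); Merging all regions: the 2 present regions are separate (no shared area or edge), so areas and boundary lengths simply add and each stays a separate island — boundary = 133.77 mm. Overall, the cross-section has 2 separate islands. Total boundary length (outer) = 133.77 mm.

133.77 mm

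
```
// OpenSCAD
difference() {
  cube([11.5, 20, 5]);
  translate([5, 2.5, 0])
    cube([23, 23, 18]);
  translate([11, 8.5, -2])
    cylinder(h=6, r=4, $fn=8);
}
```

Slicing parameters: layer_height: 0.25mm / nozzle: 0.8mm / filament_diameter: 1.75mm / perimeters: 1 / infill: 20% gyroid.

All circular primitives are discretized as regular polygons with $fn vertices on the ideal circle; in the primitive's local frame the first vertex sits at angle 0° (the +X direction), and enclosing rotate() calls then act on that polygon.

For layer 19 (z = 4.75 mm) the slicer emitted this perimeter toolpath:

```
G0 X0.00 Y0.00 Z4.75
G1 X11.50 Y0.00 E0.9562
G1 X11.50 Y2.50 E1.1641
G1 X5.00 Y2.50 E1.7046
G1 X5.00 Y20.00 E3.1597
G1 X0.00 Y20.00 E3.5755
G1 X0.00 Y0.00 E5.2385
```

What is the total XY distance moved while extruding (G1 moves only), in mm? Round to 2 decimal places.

63.00 mm

Sum the Euclidean lengths of each G1 segment: total = 63.00 mm.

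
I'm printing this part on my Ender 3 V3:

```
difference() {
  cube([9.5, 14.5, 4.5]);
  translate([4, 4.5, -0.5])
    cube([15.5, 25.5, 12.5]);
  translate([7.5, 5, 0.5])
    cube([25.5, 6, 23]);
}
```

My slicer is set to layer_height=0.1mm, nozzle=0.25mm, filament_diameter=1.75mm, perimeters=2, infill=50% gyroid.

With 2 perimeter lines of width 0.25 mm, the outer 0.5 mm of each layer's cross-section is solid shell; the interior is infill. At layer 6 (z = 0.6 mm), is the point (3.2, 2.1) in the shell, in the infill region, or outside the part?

infill

At z = 0.6 mm: the 9.5×14.5 cube contributes its full rectangle; the 15.5×25.5 cube at (4, 4.5) contributes its full rectangle; the cube at (7.5, 5) is present — its section is the full 25.5×6 rectangle; Taking the first minus the rest: starting from the 9.5×14.5 cube, the 15.5×25.5 cube at (4, 4.5) partially overlaps it — only the 55.00 mm² overlap (of its 395.25 mm²) is removed, clipping the outline; the 25.5×6 cube at (7.5, 5) misses the remaining region (no effect) — 1 connected region. Overall, the cross-section is a single solid region. The nearest boundary edge runs (9.50, 0.00)→(0.00, 0.00); distance from the point to it = 2.10 mm. The point is inside the cross-section and 2.10 mm from the nearest boundary — more than the 0.5 mm shell width (2 × 0.25), so it's in the infill interior.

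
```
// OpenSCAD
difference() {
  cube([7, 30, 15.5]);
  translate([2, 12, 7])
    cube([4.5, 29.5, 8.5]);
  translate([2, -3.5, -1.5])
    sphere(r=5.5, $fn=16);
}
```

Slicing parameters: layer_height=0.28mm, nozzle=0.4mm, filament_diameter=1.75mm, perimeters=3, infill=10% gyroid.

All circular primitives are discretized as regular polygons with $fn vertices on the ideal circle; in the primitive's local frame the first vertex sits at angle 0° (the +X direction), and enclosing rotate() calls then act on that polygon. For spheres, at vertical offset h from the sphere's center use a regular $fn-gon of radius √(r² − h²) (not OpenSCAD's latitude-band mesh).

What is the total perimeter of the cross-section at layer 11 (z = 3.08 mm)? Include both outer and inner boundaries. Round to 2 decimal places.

At z = 3.08 mm: the cube is present — its section is the full 7×30 rectangle (perimeter 74.00 mm); the cube at (2, 12) does not reach this height (z outside [7, 15.5]); the r=5.5 sphere at (2, -3.5) contributes a regular 16-gon of circumradius √(5.5²−4.58²) = 3.045 (perimeter = 2·16·3.045·sin(180°/16) = 19.01 mm); Taking the first minus the rest: starting from the 7×30 cube, the r=5.5 sphere at (2, -3.5) misses the remaining region (no effect) — boundary = 74.00 mm. Overall, the cross-section is a single solid region. Total boundary length (outer) = 74.00 mm.

74.00 mm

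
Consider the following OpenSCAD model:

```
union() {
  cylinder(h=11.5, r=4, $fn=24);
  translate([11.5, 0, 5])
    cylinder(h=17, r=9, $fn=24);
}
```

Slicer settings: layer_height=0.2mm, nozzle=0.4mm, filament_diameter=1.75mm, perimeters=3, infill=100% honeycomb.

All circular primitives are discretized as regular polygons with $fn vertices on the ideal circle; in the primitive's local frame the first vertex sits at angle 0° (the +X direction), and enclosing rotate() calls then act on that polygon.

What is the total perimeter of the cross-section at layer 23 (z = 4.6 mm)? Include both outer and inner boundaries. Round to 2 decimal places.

25.06 mm

At z = 4.6 mm: the r=4 cylinder gives a regular 24-gon of circumradius 4 (constant along its height) (perimeter = 2·24·4.000·sin(180°/24) = 25.06 mm); the cylinder at (11.5, 0) does not reach this height (z outside [5, 22]); Taking the union: only the r=4 cylinder is present, so the union is just that shape — boundary = 25.06 mm. Overall, the cross-section is a single solid region. Total boundary length (outer) = 25.06 mm.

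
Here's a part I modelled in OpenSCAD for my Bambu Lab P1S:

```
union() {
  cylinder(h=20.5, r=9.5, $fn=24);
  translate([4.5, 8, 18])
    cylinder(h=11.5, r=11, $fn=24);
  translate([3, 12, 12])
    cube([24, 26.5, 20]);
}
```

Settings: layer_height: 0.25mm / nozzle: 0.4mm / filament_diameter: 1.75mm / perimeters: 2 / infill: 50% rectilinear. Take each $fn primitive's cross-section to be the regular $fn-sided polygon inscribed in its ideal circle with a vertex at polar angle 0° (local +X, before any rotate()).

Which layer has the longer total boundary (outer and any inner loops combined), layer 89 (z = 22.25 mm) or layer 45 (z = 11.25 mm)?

layer 89 (z = 22.25 mm)

Layer 89 (z = 22.25): the cylinder is absent (z outside [0, 20.5]); the cylinder at (4.5, 8): section is a regular 24-gon, circumradius r=11 (perimeter = 2·24·11.000·sin(180°/24) = 68.92 mm); the cube at (3, 12) is present — its section is the full 24×26.5 rectangle (perimeter 101.00 mm); Taking the union: the regions partially overlap (shared area 61.54 mm²), so the edge portions inside another operand are dropped and the merged outline is re-measured after clipping — boundary = 136.84 mm. So its perimeter = 136.84 mm. Layer 45 (z = 11.25): the cylinder: section is a regular 24-gon, circumradius r=9.5 (perimeter = 2·24·9.500·sin(180°/24) = 59.52 mm); the cylinder at (4.5, 8) does not reach this height (z outside [18, 29.5]); the cube at (3, 12) is absent (z outside [12, 32]); Combining (union): only the r=9.5 cylinder is present, so the union is just that shape — boundary = 59.52 mm. So its perimeter = 59.52 mm. Layer 89 is larger (136.84 vs 59.52 mm).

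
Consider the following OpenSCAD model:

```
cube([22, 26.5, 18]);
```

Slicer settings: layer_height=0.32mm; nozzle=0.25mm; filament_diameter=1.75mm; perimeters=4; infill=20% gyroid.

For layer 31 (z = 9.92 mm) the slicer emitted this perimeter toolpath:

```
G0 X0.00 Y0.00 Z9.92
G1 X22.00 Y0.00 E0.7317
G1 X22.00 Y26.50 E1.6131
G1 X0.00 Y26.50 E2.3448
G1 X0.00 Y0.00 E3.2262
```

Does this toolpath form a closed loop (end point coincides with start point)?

Start point (G0): (0.00, 0.00). End point (last G1): the path returns to the start — closed.

yes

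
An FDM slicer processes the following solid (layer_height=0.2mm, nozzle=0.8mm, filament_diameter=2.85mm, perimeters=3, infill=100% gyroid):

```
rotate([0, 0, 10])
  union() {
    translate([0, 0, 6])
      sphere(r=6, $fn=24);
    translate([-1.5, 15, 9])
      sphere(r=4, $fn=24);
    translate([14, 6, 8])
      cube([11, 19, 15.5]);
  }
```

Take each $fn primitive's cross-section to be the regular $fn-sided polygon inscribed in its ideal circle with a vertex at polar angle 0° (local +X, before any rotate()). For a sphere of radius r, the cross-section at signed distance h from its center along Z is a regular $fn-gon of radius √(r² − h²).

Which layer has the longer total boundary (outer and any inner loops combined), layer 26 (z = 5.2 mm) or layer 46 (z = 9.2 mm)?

layer 46 (z = 9.2 mm)

Layer 26 (z = 5.2): the r=6 sphere slices to a regular 24-gon of circumradius 5.946 (√(r²−h²) with h=0.8 from center) (perimeter = 2·24·5.946·sin(180°/24) = 37.26 mm); the r=4 sphere at (-1.5, 15) contributes a regular 24-gon of circumradius √(4²−3.8²) = 1.249 (perimeter = 2·24·1.249·sin(180°/24) = 7.83 mm); the cube at (14, 6) is absent (z outside [8, 23.5]); Combining (union): the 2 present regions are separate (no shared area or edge), so areas and boundary lengths simply add and each stays a separate island — boundary = 45.08 mm; (rotated 10° about Z; rotation is an isometry so areas/perimeters/island counts are preserved). So its perimeter = 45.08 mm. Layer 46 (z = 9.2): the r=6 sphere slices to a regular 24-gon of circumradius 5.075 (√(r²−h²) with h=3.2 from center) (perimeter = 2·24·5.075·sin(180°/24) = 31.80 mm); the r=4 sphere at (-1.5, 15) contributes a regular 24-gon of circumradius √(4²−0.2²) = 3.995 (perimeter = 2·24·3.995·sin(180°/24) = 25.03 mm); the cube at (14, 6) is present — its section is the full 11×19 rectangle (perimeter 60.00 mm); Merging all regions: the 3 present regions are separate (no shared area or edge), so areas and boundary lengths simply add and each stays a separate island — boundary = 116.83 mm; (whole slice rotated 10° about Z — lengths, areas and connectivity unchanged). So its perimeter = 116.83 mm. Layer 46 is larger (116.83 vs 45.08 mm).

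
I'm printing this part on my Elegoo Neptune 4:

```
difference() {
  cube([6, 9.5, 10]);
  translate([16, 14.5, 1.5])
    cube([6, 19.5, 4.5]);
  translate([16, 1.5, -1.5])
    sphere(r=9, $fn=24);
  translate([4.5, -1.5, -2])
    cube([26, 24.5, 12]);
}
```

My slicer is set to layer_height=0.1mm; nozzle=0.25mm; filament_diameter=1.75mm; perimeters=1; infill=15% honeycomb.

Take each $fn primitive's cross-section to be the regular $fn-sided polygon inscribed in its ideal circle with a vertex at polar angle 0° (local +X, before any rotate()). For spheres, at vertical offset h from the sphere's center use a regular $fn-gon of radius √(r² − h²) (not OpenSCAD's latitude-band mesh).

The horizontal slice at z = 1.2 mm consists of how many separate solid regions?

At z = 1.2 mm: the cube (footprint 6×9.5) is included at this height; the cube at (16, 14.5) does not reach this height (z outside [1.5, 6]); the sphere at (16, 1.5): section is a regular 24-gon, circumradius = √(r²−h²) = √(9²−2.7²) = 8.585; the 26×24.5 cube at (4.5, -1.5) contributes its full rectangle; Subtracting the remaining from the first: starting from the 6×9.5 cube, the r=9 sphere at (16, 1.5) misses the remaining region (no effect); the 26×24.5 cube at (4.5, -1.5) partially overlaps it — only the 14.25 mm² overlap (of its 637.00 mm²) is removed, clipping the outline — 1 connected region. The result has 1 disconnected region.

1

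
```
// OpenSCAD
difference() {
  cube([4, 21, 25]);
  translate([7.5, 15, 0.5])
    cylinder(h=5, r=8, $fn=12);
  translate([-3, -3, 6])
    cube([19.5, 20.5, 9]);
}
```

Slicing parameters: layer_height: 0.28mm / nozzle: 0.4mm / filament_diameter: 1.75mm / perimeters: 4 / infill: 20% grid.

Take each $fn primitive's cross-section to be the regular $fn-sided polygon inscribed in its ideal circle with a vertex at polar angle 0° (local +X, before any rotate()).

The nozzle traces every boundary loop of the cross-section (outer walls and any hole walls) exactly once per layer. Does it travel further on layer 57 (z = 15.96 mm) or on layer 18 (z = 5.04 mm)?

layer 57 (z = 15.96 mm)

Layer 57 (z = 15.96): the 4×21 cube contributes its full rectangle (perimeter 50.00 mm); the cylinder at (7.5, 15) does not reach this height (z outside [0.5, 5.5]); the cube at (-3, -3) does not reach this height (z outside [6, 15]); After the difference (first − rest): none of the subtracted shapes is present at this height, so the 4×21 cube is unchanged — boundary = 50.00 mm. So its perimeter = 50.00 mm. Layer 18 (z = 5.04): the cube is present — its section is the full 4×21 rectangle (perimeter 50.00 mm); the r=8 cylinder at (7.5, 15) contributes a regular 12-gon of circumradius 8 (perimeter = 2·12·8.000·sin(180°/12) = 49.69 mm); the cube at (-3, -3) does not reach this height (z outside [6, 15]); After the difference (first − rest): starting from the 4×21 cube, the r=8 cylinder at (7.5, 15) partially overlaps it — only the 41.42 mm² overlap (of its 192.00 mm²) is removed, clipping the outline — boundary = 43.68 mm. So its perimeter = 43.68 mm. Layer 57 is larger (50.00 vs 43.68 mm).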